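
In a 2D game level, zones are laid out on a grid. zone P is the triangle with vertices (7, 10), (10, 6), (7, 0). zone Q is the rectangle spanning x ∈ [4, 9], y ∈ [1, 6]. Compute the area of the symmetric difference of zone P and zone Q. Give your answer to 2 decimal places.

|zone P| = 15, |zone Q| = 25, |zone P∩zone Q| = 7.75.
|zone P △ zone Q| = |zone P| + |zone Q| − 2·|zone P∩zone Q| = 15 + 25 − 15.5 = 24.50.

24.50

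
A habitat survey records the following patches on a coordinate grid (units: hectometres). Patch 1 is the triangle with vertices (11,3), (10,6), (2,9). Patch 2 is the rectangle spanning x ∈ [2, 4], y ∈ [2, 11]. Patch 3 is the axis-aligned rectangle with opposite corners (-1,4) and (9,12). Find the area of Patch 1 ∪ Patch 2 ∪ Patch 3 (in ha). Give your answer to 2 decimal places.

87.35

By inclusion–exclusion:
Individual areas: |Patch 1| = 10.5, |Patch 2| = 18, |Patch 3| = 80.
|Patch 1∩Patch 2| = 0.5833.
|Patch 1∩Patch 3| = 7.1458.
|Patch 2∩Patch 3|: x∈[2,4], y∈[4,11] → 2·7 = 14.
|Patch 1∩Patch 2∩Patch 3| = 0.5833.
|Patch 1 ∪ Patch 2 ∪ Patch 3| = 108.5 − 21.7292 + 0.5833 = 87.35.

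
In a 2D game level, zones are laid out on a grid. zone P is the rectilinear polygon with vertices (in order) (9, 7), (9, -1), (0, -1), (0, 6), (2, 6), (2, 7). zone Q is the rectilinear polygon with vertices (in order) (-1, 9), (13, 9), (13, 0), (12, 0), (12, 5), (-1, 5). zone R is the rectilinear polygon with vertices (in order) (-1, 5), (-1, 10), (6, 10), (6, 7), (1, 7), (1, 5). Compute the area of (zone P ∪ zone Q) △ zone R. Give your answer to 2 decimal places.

104.00

|zone P ∪ zone Q| = 115.
|(zone P ∪ zone Q) ∩ zone R| = 18.
|(zone P ∪ zone Q) △ zone R| = 115 + 25 − 36 = 104.00.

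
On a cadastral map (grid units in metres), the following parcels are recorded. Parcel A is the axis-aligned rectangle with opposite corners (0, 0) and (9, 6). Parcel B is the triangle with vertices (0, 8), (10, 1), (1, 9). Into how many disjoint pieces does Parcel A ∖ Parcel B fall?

Parcel A ∖ Parcel B splits into 2 disjoint pieces (area 40.7929, area 9.5069).

2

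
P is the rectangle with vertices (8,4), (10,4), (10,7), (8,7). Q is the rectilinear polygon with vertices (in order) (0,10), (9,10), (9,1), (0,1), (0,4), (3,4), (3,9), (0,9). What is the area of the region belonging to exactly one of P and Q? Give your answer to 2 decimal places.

66.00

|P| = 6, |Q| = 66, |P∩Q| = 3.
|P △ Q| = |P| + |Q| − 2·|P∩Q| = 6 + 66 − 6 = 66.00.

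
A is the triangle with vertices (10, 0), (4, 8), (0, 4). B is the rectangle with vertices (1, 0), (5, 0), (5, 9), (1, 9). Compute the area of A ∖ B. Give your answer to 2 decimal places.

12.37

|A| = 28, |A∩B| = 15.6333.
|A ∖ B| = |A| − |A∩B| = 28 − 15.6333 = 12.37.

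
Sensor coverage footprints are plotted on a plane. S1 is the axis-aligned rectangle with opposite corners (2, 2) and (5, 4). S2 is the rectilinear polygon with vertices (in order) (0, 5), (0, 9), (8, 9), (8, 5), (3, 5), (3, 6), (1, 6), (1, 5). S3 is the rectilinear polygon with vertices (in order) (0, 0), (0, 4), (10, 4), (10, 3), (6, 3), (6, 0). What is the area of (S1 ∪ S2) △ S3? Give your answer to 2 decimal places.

|S1 ∪ S2| = 36.
|(S1 ∪ S2) ∩ S3| = 6.
|(S1 ∪ S2) △ S3| = 36 + 28 − 12 = 52.00.

52.00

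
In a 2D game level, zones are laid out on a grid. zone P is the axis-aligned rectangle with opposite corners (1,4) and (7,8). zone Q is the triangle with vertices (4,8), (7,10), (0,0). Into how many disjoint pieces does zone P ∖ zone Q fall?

zone P ∖ zone Q splits into 2 disjoint pieces (area 11.2, area 8).

2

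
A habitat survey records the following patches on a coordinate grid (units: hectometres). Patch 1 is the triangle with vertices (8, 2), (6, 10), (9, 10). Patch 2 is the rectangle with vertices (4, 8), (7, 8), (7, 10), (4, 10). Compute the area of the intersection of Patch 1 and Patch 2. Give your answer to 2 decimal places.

1.50

The intersection is the polygon with vertices (6,10), (7,10), (7,8), (6.5,8).
By the shoelace formula its area is 1.50.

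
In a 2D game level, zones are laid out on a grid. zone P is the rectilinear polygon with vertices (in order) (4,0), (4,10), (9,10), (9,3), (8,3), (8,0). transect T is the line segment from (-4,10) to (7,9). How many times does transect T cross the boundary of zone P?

1

The segment meets the boundary at (4,9.273).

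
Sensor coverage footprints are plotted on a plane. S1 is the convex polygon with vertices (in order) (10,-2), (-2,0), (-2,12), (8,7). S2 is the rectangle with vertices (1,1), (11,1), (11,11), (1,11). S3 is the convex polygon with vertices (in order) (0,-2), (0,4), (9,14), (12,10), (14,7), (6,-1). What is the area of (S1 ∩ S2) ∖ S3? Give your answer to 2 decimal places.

9.74

|S1 ∩ S2| = 58.25.
|(S1 ∩ S2) ∩ S3| = 48.5103.
|(S1 ∩ S2) ∖ S3| = 58.25 − 48.5103 = 9.74.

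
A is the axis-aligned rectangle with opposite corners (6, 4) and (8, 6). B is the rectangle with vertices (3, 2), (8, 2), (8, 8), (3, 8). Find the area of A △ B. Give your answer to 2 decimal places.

26.00

|A∩B|: x∈[6,8], y∈[4,6] → 2·2 = 4.
|A △ B| = |A| + |B| − 2·|A∩B| = 4 + 30 − 8 = 26.00.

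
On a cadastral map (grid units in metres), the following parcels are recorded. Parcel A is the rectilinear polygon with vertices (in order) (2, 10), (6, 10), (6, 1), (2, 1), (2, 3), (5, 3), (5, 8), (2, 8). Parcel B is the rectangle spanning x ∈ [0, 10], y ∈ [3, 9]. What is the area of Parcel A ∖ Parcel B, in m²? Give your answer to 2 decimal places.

12.00

|Parcel A| = 21, |Parcel A∩Parcel B| = 9.
|Parcel A ∖ Parcel B| = |Parcel A| − |Parcel A∩Parcel B| = 21 − 9 = 12.00.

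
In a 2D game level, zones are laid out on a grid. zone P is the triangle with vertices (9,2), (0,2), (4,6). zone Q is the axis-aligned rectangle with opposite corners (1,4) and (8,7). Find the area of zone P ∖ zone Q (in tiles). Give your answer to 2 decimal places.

13.50

|zone P| = 18, |zone P∩zone Q| = 4.5.
|zone P ∖ zone Q| = |zone P| − |zone P∩zone Q| = 18 − 4.5 = 13.50.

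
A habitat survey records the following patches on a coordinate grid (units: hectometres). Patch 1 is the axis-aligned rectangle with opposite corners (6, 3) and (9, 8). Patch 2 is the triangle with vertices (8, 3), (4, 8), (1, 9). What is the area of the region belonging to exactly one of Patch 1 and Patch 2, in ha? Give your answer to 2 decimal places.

|Patch 1| = 15, |Patch 2| = 5.5, |Patch 1∩Patch 2| = 0.7857.
|Patch 1 △ Patch 2| = |Patch 1| + |Patch 2| − 2·|Patch 1∩Patch 2| = 15 + 5.5 − 1.5714 = 18.93.

18.93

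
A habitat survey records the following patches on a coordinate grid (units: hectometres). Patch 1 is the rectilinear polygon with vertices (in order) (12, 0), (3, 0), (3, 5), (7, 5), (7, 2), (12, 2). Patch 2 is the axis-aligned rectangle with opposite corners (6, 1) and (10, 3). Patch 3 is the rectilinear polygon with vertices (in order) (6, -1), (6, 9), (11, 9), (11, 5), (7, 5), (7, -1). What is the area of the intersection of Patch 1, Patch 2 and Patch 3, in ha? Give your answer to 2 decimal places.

2.00

The intersection is the polygon with vertices (6,1), (6,3), (7,3), (7,2), (7,1).
By the shoelace formula its area is 2.00.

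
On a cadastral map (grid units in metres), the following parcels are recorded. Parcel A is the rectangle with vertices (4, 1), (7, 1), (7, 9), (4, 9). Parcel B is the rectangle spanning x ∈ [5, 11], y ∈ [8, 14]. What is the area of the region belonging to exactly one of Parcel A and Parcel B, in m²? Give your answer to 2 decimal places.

|Parcel A∩Parcel B|: x∈[5,7], y∈[8,9] → 2·1 = 2.
|Parcel A △ Parcel B| = |Parcel A| + |Parcel B| − 2·|Parcel A∩Parcel B| = 24 + 36 − 4 = 56.00.

56.00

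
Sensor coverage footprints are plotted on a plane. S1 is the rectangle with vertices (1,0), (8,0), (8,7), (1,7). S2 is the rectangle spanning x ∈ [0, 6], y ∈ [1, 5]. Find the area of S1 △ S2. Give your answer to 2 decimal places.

|S1∩S2|: x∈[1,6], y∈[1,5] → 5·4 = 20.
|S1 △ S2| = |S1| + |S2| − 2·|S1∩S2| = 49 + 24 − 40 = 33.00.

33.00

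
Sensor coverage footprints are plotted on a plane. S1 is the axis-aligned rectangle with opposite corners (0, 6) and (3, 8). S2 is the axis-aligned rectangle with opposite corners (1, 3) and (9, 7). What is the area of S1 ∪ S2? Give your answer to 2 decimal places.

By inclusion–exclusion:
Individual areas: |S1| = 6, |S2| = 32.
|S1∩S2|: x∈[1,3], y∈[6,7] → 2·1 = 2.
|S1 ∪ S2| = 38 − 2 = 36.00.

36.00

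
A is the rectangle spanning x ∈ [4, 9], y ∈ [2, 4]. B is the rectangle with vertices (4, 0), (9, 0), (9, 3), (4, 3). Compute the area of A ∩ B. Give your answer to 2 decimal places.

|A∩B|: x∈[4,9], y∈[2,3] → 5·1 = 5.

5.00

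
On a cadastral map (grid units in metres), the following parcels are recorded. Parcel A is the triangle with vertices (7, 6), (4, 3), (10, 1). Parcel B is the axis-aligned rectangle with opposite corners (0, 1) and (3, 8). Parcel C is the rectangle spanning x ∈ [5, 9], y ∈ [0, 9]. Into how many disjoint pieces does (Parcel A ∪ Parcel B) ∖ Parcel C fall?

3

(Parcel A ∪ Parcel B) ∖ Parcel C splits into 3 disjoint pieces (area 0.6667, area 0.6667, area 21).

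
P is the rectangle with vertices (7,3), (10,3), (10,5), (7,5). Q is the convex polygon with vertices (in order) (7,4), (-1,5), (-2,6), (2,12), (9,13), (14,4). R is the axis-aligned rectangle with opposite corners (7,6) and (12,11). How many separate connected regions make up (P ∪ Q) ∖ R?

(P ∪ Q) ∖ R is a single connected region.

1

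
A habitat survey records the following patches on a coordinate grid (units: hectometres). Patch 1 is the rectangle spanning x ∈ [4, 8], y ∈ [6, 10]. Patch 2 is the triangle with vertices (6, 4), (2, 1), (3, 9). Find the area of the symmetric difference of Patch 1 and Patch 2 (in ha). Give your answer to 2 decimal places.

29.43

|Patch 1| = 16, |Patch 2| = 14.5, |Patch 1∩Patch 2| = 0.5333.
|Patch 1 △ Patch 2| = |Patch 1| + |Patch 2| − 2·|Patch 1∩Patch 2| = 16 + 14.5 − 1.0667 = 29.43.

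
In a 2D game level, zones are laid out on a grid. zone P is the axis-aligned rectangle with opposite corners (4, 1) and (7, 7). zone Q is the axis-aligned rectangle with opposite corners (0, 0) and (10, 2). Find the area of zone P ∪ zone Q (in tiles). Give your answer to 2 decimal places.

35.00

By inclusion–exclusion:
Individual areas: |zone P| = 18, |zone Q| = 20.
|zone P∩zone Q|: x∈[4,7], y∈[1,2] → 3·1 = 3.
|zone P ∪ zone Q| = 38 − 3 = 35.00.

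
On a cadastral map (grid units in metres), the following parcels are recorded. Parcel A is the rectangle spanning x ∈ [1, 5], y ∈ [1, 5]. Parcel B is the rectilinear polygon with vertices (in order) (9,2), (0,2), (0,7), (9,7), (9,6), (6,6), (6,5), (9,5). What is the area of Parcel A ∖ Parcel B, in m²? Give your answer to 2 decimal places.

4.00

|Parcel A| = 16, |Parcel A∩Parcel B| = 12.
|Parcel A ∖ Parcel B| = |Parcel A| − |Parcel A∩Parcel B| = 16 − 12 = 4.00.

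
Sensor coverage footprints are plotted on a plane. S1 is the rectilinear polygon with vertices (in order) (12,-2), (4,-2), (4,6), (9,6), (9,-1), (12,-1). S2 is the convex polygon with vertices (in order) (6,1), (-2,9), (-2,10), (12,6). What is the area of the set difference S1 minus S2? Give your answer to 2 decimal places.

23.75

|S1| = 43, |S1∩S2| = 19.25.
|S1 ∖ S2| = |S1| − |S1∩S2| = 43 − 19.25 = 23.75.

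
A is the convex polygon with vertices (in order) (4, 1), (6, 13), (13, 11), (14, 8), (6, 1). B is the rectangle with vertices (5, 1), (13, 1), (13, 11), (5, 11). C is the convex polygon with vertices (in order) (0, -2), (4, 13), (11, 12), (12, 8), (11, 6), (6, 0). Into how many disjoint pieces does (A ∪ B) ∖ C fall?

2

(A ∪ B) ∖ C splits into 2 disjoint pieces (area 0.2924, area 29.9503).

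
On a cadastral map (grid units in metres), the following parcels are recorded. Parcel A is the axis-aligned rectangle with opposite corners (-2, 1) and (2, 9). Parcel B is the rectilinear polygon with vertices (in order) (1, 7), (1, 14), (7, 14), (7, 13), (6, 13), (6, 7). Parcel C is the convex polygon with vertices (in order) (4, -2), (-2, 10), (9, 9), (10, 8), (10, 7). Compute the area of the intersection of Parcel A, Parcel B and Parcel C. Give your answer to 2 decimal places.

2.00

The intersection is the polygon with vertices (2,7), (1,7), (1,9), (2,9).
By the shoelace formula its area is 2.00.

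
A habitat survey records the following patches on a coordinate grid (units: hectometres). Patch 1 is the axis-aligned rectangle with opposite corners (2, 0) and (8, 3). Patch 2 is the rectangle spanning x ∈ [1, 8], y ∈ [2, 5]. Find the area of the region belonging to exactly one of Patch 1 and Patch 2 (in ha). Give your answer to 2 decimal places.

|Patch 1∩Patch 2|: x∈[2,8], y∈[2,3] → 6·1 = 6.
|Patch 1 △ Patch 2| = |Patch 1| + |Patch 2| − 2·|Patch 1∩Patch 2| = 18 + 21 − 12 = 27.00.

27.00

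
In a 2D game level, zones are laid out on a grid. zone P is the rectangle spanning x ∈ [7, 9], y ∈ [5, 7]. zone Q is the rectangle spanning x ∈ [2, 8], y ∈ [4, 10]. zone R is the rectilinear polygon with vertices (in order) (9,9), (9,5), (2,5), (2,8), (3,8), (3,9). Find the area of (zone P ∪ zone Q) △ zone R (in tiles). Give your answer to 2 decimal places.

15.00

|zone P ∪ zone Q| = 38.
|(zone P ∪ zone Q) ∩ zone R| = 25.
|(zone P ∪ zone Q) △ zone R| = 38 + 27 − 50 = 15.00.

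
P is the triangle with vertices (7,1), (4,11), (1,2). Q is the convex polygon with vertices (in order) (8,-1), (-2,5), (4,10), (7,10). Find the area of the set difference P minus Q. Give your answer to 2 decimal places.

|P| = 28.5, |P∩Q| = 26.6577.
|P ∖ Q| = |P| − |P∩Q| = 28.5 − 26.6577 = 1.84.

1.84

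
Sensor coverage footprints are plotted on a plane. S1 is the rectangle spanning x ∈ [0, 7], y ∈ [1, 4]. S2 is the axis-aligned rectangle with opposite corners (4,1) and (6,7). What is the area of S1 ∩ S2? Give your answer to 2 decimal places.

6.00

|S1∩S2|: x∈[4,6], y∈[1,4] → 2·3 = 6.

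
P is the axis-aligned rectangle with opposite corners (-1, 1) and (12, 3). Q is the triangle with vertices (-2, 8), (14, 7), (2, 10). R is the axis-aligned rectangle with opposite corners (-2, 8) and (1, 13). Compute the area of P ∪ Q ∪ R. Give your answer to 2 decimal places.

56.75

By inclusion–exclusion:
Individual areas: |P| = 26, |Q| = 18, |R| = 15.
|P∩Q| = 0.
|P∩R| = 0 (no overlap).
|Q∩R| = 2.25.
|P∩Q∩R| = 0.
|P ∪ Q ∪ R| = 59 − 2.25 + 0 = 56.75.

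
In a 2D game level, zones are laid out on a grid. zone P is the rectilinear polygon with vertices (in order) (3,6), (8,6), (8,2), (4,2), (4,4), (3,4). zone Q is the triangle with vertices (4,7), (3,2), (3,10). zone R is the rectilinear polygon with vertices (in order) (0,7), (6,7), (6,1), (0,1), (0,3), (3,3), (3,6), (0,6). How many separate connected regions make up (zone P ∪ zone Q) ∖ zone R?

(zone P ∪ zone Q) ∖ zone R splits into 2 disjoint pieces (area 8, area 1.5).

2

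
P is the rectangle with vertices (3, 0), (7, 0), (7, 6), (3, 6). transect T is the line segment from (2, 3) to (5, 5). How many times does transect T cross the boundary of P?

1

The segment meets the boundary at (3,3.667).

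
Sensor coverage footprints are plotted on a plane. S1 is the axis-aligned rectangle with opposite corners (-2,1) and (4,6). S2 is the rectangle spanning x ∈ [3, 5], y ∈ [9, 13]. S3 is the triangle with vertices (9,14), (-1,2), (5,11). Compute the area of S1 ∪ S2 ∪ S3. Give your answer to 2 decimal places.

By inclusion–exclusion:
Individual areas: |S1| = 30, |S2| = 8, |S3| = 9.
|S1∩S2| = 0 (no overlap).
|S1∩S3| = 1.3333.
|S2∩S3| = 1.3167.
|S1∩S2∩S3| = 0.
|S1 ∪ S2 ∪ S3| = 47 − 2.65 + 0 = 44.35.

44.35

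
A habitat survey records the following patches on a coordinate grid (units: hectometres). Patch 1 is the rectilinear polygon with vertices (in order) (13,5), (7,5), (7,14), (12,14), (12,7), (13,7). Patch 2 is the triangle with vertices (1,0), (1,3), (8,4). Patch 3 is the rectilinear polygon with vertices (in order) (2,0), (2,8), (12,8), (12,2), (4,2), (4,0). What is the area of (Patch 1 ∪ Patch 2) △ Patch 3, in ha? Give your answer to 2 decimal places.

|Patch 1 ∪ Patch 2| = 57.5.
|(Patch 1 ∪ Patch 2) ∩ Patch 3| = 22.6429.
|(Patch 1 ∪ Patch 2) △ Patch 3| = 57.5 + 64 − 45.2857 = 76.21.

76.21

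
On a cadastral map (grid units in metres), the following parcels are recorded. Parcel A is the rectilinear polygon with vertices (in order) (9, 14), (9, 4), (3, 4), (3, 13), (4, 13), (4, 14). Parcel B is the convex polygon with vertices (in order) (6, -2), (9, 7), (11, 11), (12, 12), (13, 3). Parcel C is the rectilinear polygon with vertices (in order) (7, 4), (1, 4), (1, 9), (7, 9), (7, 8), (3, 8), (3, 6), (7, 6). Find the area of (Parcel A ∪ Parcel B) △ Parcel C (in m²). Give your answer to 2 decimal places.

|Parcel A ∪ Parcel B| = 98.5.
|(Parcel A ∪ Parcel B) ∩ Parcel C| = 12.
|(Parcel A ∪ Parcel B) △ Parcel C| = 98.5 + 22 − 24 = 96.50.

96.50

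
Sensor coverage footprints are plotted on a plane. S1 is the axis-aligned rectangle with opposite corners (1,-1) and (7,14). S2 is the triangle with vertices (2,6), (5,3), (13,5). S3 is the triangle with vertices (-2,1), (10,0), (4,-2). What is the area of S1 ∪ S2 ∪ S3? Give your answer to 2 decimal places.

By inclusion–exclusion:
Individual areas: |S1| = 90, |S2| = 15, |S3| = 15.
|S1∩S2| = 8.8636.
|S1∩S3| = 8.75.
|S2∩S3| = 0.
|S1∩S2∩S3| = 0.
|S1 ∪ S2 ∪ S3| = 120 − 17.6136 + 0 = 102.39.

102.39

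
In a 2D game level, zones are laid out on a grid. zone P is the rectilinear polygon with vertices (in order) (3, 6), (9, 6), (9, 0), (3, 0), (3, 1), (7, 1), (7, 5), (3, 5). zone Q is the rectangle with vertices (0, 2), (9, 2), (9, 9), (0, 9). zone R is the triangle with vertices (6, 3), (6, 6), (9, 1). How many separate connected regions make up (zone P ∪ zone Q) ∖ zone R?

1

(zone P ∪ zone Q) ∖ zone R is a single connected region.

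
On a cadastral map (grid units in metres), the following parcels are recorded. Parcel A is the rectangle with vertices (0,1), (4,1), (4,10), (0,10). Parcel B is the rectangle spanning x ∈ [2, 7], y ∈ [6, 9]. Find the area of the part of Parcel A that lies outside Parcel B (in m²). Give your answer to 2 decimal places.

|Parcel A∩Parcel B|: x∈[2,4], y∈[6,9] → 2·3 = 6.
|Parcel A| = 36.
|Parcel A ∖ Parcel B| = |Parcel A| − |Parcel A∩Parcel B| = 36 − 6 = 30.00.

30.00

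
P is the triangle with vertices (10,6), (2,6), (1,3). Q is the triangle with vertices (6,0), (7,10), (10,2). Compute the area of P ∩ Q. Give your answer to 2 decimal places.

The intersection is the polygon with vertices (8.5,6), (8.667,5.556), (6.483,4.828), (6.6,6).
By the shoelace formula its area is 1.66.

1.66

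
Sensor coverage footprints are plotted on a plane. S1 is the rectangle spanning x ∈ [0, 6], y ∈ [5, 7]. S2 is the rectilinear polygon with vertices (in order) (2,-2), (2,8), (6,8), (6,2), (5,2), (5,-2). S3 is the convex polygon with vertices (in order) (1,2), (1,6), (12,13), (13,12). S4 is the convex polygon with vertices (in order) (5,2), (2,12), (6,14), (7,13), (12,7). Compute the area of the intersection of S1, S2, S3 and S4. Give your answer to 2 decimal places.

The intersection is the polygon with vertices (6,7), (6,6.167), (4.6,5), (4.1,5), (3.5,7).
By the shoelace formula its area is 3.58.

3.58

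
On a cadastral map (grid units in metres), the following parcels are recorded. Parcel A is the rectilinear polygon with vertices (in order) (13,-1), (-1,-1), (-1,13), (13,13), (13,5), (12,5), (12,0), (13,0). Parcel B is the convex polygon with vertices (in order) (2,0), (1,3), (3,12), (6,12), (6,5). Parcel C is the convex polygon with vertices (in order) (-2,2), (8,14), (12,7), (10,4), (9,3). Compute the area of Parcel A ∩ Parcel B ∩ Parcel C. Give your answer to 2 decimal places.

27.16

The intersection is the polygon with vertices (1.788,6.545), (6,11.6), (6,5), (4.039,2.549), (1.235,2.294), (1,3).
By the shoelace formula its area is 27.16.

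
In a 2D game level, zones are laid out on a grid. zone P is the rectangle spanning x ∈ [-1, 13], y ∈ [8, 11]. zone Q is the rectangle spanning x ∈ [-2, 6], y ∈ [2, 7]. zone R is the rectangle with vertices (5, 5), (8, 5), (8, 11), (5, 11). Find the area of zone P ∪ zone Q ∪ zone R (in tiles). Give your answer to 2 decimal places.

89.00

By inclusion–exclusion:
Individual areas: |zone P| = 42, |zone Q| = 40, |zone R| = 18.
|zone P∩zone Q| = 0 (no overlap).
|zone P∩zone R|: x∈[5,8], y∈[8,11] → 3·3 = 9.
|zone Q∩zone R|: x∈[5,6], y∈[5,7] → 1·2 = 2.
|zone P∩zone Q∩zone R| = 0.
|zone P ∪ zone Q ∪ zone R| = 100 − 11 + 0 = 89.00.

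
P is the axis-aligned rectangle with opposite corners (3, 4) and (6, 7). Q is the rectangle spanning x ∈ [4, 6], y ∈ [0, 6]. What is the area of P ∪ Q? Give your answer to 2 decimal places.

17.00

By inclusion–exclusion:
Individual areas: |P| = 9, |Q| = 12.
|P∩Q|: x∈[4,6], y∈[4,6] → 2·2 = 4.
|P ∪ Q| = 21 − 4 = 17.00.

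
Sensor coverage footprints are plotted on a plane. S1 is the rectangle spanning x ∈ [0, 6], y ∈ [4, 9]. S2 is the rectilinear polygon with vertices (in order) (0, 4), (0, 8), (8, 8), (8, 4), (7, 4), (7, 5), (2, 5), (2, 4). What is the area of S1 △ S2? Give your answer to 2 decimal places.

|S1| = 30, |S2| = 27, |S1∩S2| = 20.
|S1 △ S2| = |S1| + |S2| − 2·|S1∩S2| = 30 + 27 − 40 = 17.00.

17.00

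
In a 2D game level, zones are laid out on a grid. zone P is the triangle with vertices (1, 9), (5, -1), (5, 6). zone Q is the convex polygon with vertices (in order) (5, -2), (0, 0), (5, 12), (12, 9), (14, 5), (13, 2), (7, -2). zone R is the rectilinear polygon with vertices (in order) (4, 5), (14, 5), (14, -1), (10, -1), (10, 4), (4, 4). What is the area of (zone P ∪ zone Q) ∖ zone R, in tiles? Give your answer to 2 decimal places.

|zone P ∪ zone Q| = 125.4694.
|(zone P ∪ zone Q) ∩ zone R| = 19.5.
|(zone P ∪ zone Q) ∖ zone R| = 125.4694 − 19.5 = 105.97.

105.97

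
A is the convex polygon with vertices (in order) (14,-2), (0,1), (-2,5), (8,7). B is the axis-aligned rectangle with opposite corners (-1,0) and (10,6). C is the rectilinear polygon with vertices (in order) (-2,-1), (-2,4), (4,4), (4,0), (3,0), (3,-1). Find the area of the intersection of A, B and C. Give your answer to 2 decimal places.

The intersection is the polygon with vertices (-1,3), (-1,4), (4,4), (4,0.143), (0,1).
By the shoelace formula its area is 15.71.

15.71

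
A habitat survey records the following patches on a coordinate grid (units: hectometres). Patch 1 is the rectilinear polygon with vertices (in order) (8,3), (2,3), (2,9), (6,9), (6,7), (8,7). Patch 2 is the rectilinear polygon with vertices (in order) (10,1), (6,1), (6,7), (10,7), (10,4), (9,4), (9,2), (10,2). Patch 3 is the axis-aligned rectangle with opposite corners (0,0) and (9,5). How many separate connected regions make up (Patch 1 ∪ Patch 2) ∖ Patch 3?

(Patch 1 ∪ Patch 2) ∖ Patch 3 splits into 2 disjoint pieces (area 25, area 1).

2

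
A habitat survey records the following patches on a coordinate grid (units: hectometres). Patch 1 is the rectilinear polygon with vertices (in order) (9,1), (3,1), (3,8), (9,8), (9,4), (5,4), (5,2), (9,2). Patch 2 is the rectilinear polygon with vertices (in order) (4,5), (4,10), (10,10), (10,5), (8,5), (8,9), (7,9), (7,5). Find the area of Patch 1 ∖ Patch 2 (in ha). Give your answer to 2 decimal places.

22.00

|Patch 1| = 34, |Patch 1∩Patch 2| = 12.
|Patch 1 ∖ Patch 2| = |Patch 1| − |Patch 1∩Patch 2| = 34 − 12 = 22.00.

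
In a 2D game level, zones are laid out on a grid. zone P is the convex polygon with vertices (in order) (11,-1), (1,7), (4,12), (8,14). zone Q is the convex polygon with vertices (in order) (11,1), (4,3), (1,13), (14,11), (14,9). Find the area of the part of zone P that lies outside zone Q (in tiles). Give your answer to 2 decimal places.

10.71

|zone P| = 70, |zone P∩zone Q| = 59.2864.
|zone P ∖ zone Q| = |zone P| − |zone P∩zone Q| = 70 − 59.2864 = 10.71.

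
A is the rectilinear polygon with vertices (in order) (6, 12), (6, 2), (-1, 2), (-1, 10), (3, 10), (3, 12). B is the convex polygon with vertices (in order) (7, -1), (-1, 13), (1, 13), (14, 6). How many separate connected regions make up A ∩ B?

1

A ∩ B is a single connected region.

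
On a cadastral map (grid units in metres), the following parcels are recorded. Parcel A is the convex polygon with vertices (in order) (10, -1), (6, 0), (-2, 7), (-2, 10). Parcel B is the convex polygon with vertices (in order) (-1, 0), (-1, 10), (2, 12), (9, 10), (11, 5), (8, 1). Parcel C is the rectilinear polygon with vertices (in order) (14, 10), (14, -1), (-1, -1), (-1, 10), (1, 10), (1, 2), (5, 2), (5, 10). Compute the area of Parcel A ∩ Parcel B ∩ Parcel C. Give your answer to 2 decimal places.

10.67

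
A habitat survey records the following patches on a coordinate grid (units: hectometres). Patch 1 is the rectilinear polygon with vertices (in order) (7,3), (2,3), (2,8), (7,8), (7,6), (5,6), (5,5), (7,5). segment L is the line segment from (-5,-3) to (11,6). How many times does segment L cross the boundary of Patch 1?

2

The segment meets the boundary at (7,3.75), (5.667,3).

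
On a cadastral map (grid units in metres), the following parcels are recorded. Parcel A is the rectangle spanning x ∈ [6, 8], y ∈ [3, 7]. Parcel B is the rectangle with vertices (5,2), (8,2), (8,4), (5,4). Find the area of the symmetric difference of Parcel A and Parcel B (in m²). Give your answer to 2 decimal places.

|Parcel A∩Parcel B|: x∈[6,8], y∈[3,4] → 2·1 = 2.
|Parcel A △ Parcel B| = |Parcel A| + |Parcel B| − 2·|Parcel A∩Parcel B| = 8 + 6 − 4 = 10.00.

10.00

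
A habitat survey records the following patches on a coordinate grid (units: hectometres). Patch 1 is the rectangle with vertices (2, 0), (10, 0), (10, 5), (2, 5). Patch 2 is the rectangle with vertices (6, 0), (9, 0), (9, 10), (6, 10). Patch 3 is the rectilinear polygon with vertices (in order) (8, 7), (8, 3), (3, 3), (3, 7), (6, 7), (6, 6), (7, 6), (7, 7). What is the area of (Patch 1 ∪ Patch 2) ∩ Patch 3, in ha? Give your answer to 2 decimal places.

|Patch 1 ∪ Patch 2| = 55.
|(Patch 1 ∪ Patch 2) ∩ Patch 3| = 13.00.

13.00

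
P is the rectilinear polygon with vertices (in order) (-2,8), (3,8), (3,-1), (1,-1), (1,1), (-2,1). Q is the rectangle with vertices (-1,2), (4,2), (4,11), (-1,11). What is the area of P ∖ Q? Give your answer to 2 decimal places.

15.00

|P| = 39, |P∩Q| = 24.
|P ∖ Q| = |P| − |P∩Q| = 39 − 24 = 15.00.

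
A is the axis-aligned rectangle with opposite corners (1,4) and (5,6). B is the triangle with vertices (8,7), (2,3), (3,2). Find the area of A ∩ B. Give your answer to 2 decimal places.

0.75

The intersection is the polygon with vertices (5,4), (3.5,4), (5,5).
By the shoelace formula its area is 0.75.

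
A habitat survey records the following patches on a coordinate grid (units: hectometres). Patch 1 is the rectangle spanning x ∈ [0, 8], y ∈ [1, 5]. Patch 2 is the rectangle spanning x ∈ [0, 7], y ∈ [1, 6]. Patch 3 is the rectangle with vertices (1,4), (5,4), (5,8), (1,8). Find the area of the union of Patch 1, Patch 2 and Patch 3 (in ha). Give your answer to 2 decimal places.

By inclusion–exclusion:
Individual areas: |Patch 1| = 32, |Patch 2| = 35, |Patch 3| = 16.
|Patch 1∩Patch 2|: x∈[0,7], y∈[1,5] → 7·4 = 28.
|Patch 1∩Patch 3|: x∈[1,5], y∈[4,5] → 4·1 = 4.
|Patch 2∩Patch 3|: x∈[1,5], y∈[4,6] → 4·2 = 8.
|Patch 1∩Patch 2∩Patch 3| = 4.
|Patch 1 ∪ Patch 2 ∪ Patch 3| = 83 − 40 + 4 = 47.00.

47.00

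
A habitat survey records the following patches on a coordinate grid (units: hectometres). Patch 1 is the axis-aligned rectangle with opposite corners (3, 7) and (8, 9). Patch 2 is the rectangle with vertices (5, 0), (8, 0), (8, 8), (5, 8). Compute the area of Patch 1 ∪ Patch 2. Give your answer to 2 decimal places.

By inclusion–exclusion:
Individual areas: |Patch 1| = 10, |Patch 2| = 24.
|Patch 1∩Patch 2|: x∈[5,8], y∈[7,8] → 3·1 = 3.
|Patch 1 ∪ Patch 2| = 34 − 3 = 31.00.

31.00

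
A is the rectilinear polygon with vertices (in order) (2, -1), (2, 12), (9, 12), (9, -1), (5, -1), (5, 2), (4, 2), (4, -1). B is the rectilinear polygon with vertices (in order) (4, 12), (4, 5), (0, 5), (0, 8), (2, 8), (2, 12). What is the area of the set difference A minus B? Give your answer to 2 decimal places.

|A| = 88, |A∩B| = 14.
|A ∖ B| = |A| − |A∩B| = 88 − 14 = 74.00.

74.00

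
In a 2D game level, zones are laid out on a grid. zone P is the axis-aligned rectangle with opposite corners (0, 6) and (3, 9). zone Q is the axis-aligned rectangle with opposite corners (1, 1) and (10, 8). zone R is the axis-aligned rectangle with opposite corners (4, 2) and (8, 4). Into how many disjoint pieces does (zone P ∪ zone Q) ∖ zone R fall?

(zone P ∪ zone Q) ∖ zone R is a single connected region.

1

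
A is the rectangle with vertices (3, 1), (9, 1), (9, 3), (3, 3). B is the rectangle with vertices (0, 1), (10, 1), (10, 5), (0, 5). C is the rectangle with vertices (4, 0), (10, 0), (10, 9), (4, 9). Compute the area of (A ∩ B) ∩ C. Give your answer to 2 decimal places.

10.00

The region (A ∩ B) ∩ C is the polygon with vertices (9,3), (9,1), (4,1), (4,3).
By the shoelace formula its area is 10.00.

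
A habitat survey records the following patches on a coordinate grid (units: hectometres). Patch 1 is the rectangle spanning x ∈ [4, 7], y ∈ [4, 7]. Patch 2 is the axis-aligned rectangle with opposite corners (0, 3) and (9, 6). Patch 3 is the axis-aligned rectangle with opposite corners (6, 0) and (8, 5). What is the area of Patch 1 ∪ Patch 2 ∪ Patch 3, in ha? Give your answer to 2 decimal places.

36.00

By inclusion–exclusion:
Individual areas: |Patch 1| = 9, |Patch 2| = 27, |Patch 3| = 10.
|Patch 1∩Patch 2|: x∈[4,7], y∈[4,6] → 3·2 = 6.
|Patch 1∩Patch 3|: x∈[6,7], y∈[4,5] → 1·1 = 1.
|Patch 2∩Patch 3|: x∈[6,8], y∈[3,5] → 2·2 = 4.
|Patch 1∩Patch 2∩Patch 3| = 1.
|Patch 1 ∪ Patch 2 ∪ Patch 3| = 46 − 11 + 1 = 36.00.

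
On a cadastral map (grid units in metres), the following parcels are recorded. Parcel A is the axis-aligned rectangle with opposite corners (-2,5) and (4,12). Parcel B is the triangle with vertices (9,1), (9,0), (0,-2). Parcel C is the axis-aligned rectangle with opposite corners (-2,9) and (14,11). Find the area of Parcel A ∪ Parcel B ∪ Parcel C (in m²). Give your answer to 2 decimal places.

By inclusion–exclusion:
Individual areas: |Parcel A| = 42, |Parcel B| = 4.5, |Parcel C| = 32.
|Parcel A∩Parcel B| = 0.
|Parcel A∩Parcel C|: x∈[-2,4], y∈[9,11] → 6·2 = 12.
|Parcel B∩Parcel C| = 0.
|Parcel A∩Parcel B∩Parcel C| = 0.
|Parcel A ∪ Parcel B ∪ Parcel C| = 78.5 − 12 + 0 = 66.50.

66.50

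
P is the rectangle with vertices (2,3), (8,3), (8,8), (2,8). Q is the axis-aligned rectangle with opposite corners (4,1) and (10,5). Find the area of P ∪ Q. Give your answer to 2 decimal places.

46.00

By inclusion–exclusion:
Individual areas: |P| = 30, |Q| = 24.
|P∩Q|: x∈[4,8], y∈[3,5] → 4·2 = 8.
|P ∪ Q| = 54 − 8 = 46.00.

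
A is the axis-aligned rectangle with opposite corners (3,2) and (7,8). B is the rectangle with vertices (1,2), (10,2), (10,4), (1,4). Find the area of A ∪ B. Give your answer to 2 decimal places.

34.00

By inclusion–exclusion:
Individual areas: |A| = 24, |B| = 18.
|A∩B|: x∈[3,7], y∈[2,4] → 4·2 = 8.
|A ∪ B| = 42 − 8 = 34.00.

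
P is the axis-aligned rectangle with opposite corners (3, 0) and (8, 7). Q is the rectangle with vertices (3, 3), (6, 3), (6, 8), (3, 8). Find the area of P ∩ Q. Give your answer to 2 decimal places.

|P∩Q|: x∈[3,6], y∈[3,7] → 3·4 = 12.

12.00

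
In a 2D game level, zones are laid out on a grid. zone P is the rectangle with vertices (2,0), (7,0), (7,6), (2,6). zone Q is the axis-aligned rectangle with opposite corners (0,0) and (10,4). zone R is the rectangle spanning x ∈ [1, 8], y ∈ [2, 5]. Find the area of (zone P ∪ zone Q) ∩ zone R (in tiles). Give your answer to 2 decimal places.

19.00

The region (zone P ∪ zone Q) ∩ zone R is the polygon with vertices (7,4), (8,4), (8,2), (1,2), (1,4), (2,4), (2,5), (7,5).
By the shoelace formula its area is 19.00.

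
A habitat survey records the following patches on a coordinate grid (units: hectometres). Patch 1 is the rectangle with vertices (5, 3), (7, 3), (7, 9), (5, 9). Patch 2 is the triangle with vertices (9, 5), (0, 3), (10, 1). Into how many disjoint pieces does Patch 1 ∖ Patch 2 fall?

1

Patch 1 ∖ Patch 2 is a single connected region.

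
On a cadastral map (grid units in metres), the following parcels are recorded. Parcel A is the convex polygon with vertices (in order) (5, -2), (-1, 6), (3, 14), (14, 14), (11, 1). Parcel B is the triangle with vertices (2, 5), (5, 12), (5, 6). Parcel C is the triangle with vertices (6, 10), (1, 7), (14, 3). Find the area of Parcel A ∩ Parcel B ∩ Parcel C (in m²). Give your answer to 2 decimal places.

The intersection is the polygon with vertices (5,6), (4.64,5.88), (2.641,6.495), (3.5,8.5), (5,9.4).
By the shoelace formula its area is 5.36.

5.36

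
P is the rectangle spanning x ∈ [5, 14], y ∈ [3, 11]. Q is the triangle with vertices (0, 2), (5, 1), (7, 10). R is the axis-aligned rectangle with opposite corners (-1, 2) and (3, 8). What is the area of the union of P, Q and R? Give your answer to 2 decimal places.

By inclusion–exclusion:
Individual areas: |P| = 72, |Q| = 23.5, |R| = 24.
|P∩Q| = 6.2698.
|P∩R| = 0 (no overlap).
|Q∩R| = 5.1429.
|P∩Q∩R| = 0.
|P ∪ Q ∪ R| = 119.5 − 11.4127 + 0 = 108.09.

108.09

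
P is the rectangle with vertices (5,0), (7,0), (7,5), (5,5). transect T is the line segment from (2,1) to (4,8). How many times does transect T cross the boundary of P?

The segment lies entirely outside P and never meets its boundary.

0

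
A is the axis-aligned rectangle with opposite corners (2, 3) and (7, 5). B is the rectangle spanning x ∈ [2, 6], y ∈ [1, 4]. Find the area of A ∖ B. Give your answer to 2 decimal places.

6.00

|A∩B|: x∈[2,6], y∈[3,4] → 4·1 = 4.
|A| = 10.
|A ∖ B| = |A| − |A∩B| = 10 − 4 = 6.00.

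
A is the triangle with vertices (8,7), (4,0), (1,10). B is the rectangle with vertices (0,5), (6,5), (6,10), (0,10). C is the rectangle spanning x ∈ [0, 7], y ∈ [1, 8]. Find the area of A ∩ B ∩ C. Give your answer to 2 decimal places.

11.83

The intersection is the polygon with vertices (6,7.857), (6,5), (2.5,5), (1.6,8), (5.667,8).
By the shoelace formula its area is 11.83.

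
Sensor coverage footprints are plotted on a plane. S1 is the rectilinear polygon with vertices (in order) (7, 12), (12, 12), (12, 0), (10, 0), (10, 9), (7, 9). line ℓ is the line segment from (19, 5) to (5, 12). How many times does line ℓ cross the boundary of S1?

The segment meets the boundary at (7,11), (12,8.5).

2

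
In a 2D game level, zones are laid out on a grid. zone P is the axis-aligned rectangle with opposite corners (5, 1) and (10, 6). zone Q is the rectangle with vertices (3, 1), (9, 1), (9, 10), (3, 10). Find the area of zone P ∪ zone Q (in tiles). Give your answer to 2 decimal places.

By inclusion–exclusion:
Individual areas: |zone P| = 25, |zone Q| = 54.
|zone P∩zone Q|: x∈[5,9], y∈[1,6] → 4·5 = 20.
|zone P ∪ zone Q| = 79 − 20 = 59.00.

59.00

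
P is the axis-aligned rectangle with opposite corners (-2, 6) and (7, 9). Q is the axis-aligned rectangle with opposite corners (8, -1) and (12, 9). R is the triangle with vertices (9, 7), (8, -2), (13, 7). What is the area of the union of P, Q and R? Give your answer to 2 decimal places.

By inclusion–exclusion:
Individual areas: |P| = 27, |Q| = 40, |R| = 18.
|P∩Q| = 0 (no overlap).
|P∩R| = 0.
|Q∩R| = 16.8778.
|P∩Q∩R| = 0.
|P ∪ Q ∪ R| = 85 − 16.8778 + 0 = 68.12.

68.12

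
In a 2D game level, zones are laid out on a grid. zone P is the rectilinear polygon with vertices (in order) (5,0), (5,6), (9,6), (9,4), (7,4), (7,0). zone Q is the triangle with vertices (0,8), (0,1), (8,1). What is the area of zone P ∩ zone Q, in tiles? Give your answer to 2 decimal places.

3.50

The intersection is the polygon with vertices (5,3.625), (7,1.875), (7,1), (5,1).
By the shoelace formula its area is 3.50.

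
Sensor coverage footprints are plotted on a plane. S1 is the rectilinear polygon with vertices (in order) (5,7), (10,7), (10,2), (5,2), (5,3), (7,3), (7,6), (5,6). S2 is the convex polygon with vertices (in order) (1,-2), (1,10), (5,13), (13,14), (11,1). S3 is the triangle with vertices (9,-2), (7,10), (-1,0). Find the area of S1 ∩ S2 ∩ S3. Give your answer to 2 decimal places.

8.58

The intersection is the polygon with vertices (5,2), (5,3), (7,3), (7,6), (5,6), (5,7), (7.5,7), (8.333,2).
By the shoelace formula its area is 8.58.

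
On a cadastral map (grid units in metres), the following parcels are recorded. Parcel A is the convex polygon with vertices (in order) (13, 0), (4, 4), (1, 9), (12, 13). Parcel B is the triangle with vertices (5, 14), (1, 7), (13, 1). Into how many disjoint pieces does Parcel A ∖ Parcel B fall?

3

Parcel A ∖ Parcel B splits into 3 disjoint pieces (area 12.1743, area 0.8573, area 31.7954).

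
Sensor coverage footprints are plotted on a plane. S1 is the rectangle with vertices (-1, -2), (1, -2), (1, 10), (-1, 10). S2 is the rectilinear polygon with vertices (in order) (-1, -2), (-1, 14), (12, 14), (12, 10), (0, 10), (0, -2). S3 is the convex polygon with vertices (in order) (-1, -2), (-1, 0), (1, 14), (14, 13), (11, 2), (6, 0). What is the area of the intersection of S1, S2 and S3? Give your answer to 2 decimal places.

5.36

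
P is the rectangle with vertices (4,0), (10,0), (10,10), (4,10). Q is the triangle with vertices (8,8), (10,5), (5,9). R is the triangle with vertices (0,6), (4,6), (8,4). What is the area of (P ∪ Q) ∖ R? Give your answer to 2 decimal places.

58.00

|P ∪ Q| = 60.
|(P ∪ Q) ∩ R| = 2.
|(P ∪ Q) ∖ R| = 60 − 2 = 58.00.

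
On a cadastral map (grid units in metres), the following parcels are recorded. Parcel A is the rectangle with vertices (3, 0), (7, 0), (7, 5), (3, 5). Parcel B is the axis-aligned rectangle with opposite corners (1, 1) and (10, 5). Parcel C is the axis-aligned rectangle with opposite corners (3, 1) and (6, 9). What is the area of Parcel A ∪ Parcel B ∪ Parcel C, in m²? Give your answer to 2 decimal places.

By inclusion–exclusion:
Individual areas: |Parcel A| = 20, |Parcel B| = 36, |Parcel C| = 24.
|Parcel A∩Parcel B|: x∈[3,7], y∈[1,5] → 4·4 = 16.
|Parcel A∩Parcel C|: x∈[3,6], y∈[1,5] → 3·4 = 12.
|Parcel B∩Parcel C|: x∈[3,6], y∈[1,5] → 3·4 = 12.
|Parcel A∩Parcel B∩Parcel C| = 12.
|Parcel A ∪ Parcel B ∪ Parcel C| = 80 − 40 + 12 = 52.00.

52.00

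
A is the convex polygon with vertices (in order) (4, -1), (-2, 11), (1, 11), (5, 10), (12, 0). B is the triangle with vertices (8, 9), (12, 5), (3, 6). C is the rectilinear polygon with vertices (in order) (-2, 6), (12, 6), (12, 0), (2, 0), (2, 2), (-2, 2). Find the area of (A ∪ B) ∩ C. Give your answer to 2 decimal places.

The region (A ∪ B) ∩ C is the polygon with vertices (12,5), (8.205,5.422), (12,0), (3.5,0), (0.5,6), (11,6).
By the shoelace formula its area is 50.01.

50.01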